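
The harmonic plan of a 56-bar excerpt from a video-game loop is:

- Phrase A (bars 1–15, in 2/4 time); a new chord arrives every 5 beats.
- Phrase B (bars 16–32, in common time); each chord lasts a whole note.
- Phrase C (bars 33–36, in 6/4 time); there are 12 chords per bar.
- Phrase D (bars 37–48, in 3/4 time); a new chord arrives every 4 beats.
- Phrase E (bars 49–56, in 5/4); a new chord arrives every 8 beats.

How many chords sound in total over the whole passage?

A has 30 beats and chords last 5 each, so 6 chords.
B has 68 beats and chords last 4 each, so 17 chords.
C has 24 beats and chords last 0.5 each, so 48 chords.
D has 36 beats and chords last 4 each, so 9 chords.
E has 40 beats and chords last 8 each, so 5 chords.
Total: 6 + 17 + 48 + 9 + 5 = 85.

85 chords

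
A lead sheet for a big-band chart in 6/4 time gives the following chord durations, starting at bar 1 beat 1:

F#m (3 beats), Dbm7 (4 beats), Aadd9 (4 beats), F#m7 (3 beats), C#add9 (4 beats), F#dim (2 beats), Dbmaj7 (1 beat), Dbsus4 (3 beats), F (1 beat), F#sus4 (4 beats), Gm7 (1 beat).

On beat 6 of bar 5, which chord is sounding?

Beat 6 of bar 5 is beat (5−1)×6 + 6 = 30 overall.
Running totals: F#m ends at 3, Dbm7 ends at 7, Aadd9 ends at 11, F#m7 ends at 14, C#add9 ends at 18, F#dim ends at 20, Dbmaj7 ends at 21, Dbsus4 ends at 24, F ends at 25, F#sus4 ends at 29, Gm7 ends at 30.
Beat 30 falls within Gm7.

Gm7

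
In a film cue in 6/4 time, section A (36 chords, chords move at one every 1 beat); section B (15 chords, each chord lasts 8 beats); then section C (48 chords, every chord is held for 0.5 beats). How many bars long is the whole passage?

A: 36 × 1 = 36 beats = 6 bars.
B: 15 × 8 = 120 beats = 20 bars.
C: 48 × 0.5 = 24 beats = 4 bars.
Total: 6 + 20 + 4 = 30 bars.

30 bars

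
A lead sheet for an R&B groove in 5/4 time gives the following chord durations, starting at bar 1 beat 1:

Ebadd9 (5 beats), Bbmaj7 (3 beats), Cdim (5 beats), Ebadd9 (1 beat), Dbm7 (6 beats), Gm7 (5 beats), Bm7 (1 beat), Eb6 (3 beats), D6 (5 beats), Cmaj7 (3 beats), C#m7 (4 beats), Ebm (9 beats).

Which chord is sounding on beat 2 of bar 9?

Ebm

Beat 2 of bar 9 is beat (9−1)×5 + 2 = 42 overall.
Running totals: Ebadd9 ends at 5, Bbmaj7 ends at 8, Cdim ends at 13, Ebadd9 ends at 14, Dbm7 ends at 20, Gm7 ends at 25, Bm7 ends at 26, Eb6 ends at 29, D6 ends at 34, Cmaj7 ends at 37, C#m7 ends at 41, Ebm ends at 50.
Beat 42 falls within Ebm.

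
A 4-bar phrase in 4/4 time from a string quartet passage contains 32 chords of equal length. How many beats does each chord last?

0.5 beats

4 bars × 4 beats/bar = 16 beats total.
16 beats ÷ 32 chords = 0.5 beats per chord.
(That is an eighth note.)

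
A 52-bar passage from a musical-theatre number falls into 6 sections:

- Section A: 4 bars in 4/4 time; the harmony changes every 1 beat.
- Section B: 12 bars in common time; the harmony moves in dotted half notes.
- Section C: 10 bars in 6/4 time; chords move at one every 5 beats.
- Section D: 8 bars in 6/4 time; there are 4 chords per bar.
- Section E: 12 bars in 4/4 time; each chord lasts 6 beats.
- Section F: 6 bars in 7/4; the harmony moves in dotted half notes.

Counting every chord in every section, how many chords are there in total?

98 chords

A has 16 beats and chords last 1 each, so 16 chords.
B has 48 beats and chords last 3 each, so 16 chords.
C has 60 beats and chords last 5 each, so 12 chords.
D has 48 beats and chords last 1.5 each, so 32 chords.
E has 48 beats and chords last 6 each, so 8 chords.
F has 42 beats and chords last 3 each, so 14 chords.
Total: 16 + 16 + 12 + 32 + 8 + 14 = 98.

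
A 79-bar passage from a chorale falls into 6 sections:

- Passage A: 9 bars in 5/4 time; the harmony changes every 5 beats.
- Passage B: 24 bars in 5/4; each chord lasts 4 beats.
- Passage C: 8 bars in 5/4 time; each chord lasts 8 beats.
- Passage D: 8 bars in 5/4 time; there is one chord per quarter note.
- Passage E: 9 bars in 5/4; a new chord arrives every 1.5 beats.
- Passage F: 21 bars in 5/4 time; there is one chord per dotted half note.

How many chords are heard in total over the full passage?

149 chords

A: 9 bars × 5 beats = 45 beats; 5 beats/chord → 9 chords.
B: 24 bars × 5 beats = 120 beats; 4 beats/chord → 30 chords.
C: 8 bars × 5 beats = 40 beats; 8 beats/chord → 5 chords.
D: 8 bars × 5 beats = 40 beats; 1 beat/chord → 40 chords.
E: 9 bars × 5 beats = 45 beats; 1.5 beats/chord → 30 chords.
F: 21 bars × 5 beats = 105 beats; 3 beats/chord → 35 chords.
Total: 9 + 30 + 5 + 40 + 30 + 35 = 149.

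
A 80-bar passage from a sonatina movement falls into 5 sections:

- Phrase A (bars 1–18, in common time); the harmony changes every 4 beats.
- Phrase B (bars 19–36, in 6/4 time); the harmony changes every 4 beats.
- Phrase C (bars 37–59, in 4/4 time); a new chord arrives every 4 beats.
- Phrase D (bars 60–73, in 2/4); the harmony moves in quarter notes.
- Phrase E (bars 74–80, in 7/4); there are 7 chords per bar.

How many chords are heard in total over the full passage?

145 chords

A has 72 beats and chords last 4 each, so 18 chords.
B has 108 beats and chords last 4 each, so 27 chords.
C has 92 beats and chords last 4 each, so 23 chords.
D has 28 beats and chords last 1 each, so 28 chords.
E has 49 beats and chords last 1 each, so 49 chords.
Total: 18 + 27 + 23 + 28 + 49 = 145.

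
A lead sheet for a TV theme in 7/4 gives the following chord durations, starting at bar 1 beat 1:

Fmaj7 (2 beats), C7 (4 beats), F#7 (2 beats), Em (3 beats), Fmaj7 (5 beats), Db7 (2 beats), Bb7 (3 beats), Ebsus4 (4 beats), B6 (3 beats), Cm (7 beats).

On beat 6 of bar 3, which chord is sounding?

Bb7

Beat 6 of bar 3 is beat (3−1)×7 + 6 = 20 overall.
Running totals: Fmaj7 ends at 2, C7 ends at 6, F#7 ends at 8, Em ends at 11, Fmaj7 ends at 16, Db7 ends at 18, Bb7 ends at 21.
Beat 20 falls within Bb7.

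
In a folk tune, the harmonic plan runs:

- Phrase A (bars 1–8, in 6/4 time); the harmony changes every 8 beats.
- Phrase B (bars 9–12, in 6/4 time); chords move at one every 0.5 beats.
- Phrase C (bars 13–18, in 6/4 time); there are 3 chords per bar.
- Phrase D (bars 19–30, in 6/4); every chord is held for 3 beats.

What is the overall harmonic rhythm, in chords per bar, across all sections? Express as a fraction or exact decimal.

A: 8 bars of 6 beats is 48 beats; at 8 beats each that's 6 chords.
B: 4 bars of 6 beats is 24 beats; at 0.5 beats each that's 48 chords.
C: 6 bars of 6 beats is 36 beats; at 2 beats each that's 18 chords.
D: 12 bars of 6 beats is 72 beats; at 3 beats each that's 24 chords.
Overall: 96 chords over 30 bars → 96/30 = 3.2 chords per bar.

3.2 chords per bar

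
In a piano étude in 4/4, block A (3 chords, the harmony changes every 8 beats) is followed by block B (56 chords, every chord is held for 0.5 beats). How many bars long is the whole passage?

13 bars

A: 3 × 8 = 24 beats = 6 bars.
B: 56 × 0.5 = 28 beats = 7 bars.
Total: 6 + 7 = 13 bars.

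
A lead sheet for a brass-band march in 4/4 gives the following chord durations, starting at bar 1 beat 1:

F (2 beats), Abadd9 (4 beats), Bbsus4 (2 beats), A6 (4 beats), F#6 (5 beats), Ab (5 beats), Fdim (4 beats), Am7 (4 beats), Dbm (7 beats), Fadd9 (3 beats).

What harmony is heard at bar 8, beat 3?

Dbm

Beat 3 of bar 8 is beat (8−1)×4 + 3 = 31 overall.
Running totals: F ends at 2, Abadd9 ends at 6, Bbsus4 ends at 8, A6 ends at 12, F#6 ends at 17, Ab ends at 22, Fdim ends at 26, Am7 ends at 30, Dbm ends at 37.
Beat 31 falls within Dbm.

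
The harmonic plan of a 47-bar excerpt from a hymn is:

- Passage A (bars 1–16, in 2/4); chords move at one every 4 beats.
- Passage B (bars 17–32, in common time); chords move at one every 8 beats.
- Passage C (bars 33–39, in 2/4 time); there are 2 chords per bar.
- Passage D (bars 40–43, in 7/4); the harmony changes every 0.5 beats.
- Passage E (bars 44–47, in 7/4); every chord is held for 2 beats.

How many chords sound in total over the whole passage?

100 chords

A: 16·2 = 32 beats, 32/4 = 8 chords.
B: 16·4 = 64 beats, 64/8 = 8 chords.
C: 7·2 = 14 beats, 14/1 = 14 chords.
D: 4·7 = 28 beats, 28/0.5 = 56 chords.
E: 4·7 = 28 beats, 28/2 = 14 chords.
Total: 8 + 8 + 14 + 56 + 14 = 100.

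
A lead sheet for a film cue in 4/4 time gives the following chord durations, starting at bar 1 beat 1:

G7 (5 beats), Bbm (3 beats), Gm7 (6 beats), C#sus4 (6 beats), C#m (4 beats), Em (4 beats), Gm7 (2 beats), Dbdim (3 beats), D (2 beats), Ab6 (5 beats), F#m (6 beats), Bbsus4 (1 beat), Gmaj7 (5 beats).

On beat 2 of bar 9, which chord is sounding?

Beat 2 of bar 9 is beat (9−1)×4 + 2 = 34 overall.
Running totals: G7 ends at 5, Bbm ends at 8, Gm7 ends at 14, C#sus4 ends at 20, C#m ends at 24, Em ends at 28, Gm7 ends at 30, Dbdim ends at 33, D ends at 35.
Beat 34 falls within D.

D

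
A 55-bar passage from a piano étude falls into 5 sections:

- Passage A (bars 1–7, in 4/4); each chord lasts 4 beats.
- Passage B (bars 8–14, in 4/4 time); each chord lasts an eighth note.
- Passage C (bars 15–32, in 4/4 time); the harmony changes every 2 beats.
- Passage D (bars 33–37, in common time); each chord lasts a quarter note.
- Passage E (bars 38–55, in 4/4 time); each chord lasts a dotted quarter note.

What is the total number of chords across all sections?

167 chords

A: 7 bars × 4 beats = 28 beats; 4 beats/chord → 7 chords.
B: 7 bars × 4 beats = 28 beats; 0.5 beats/chord → 56 chords.
C: 18 bars × 4 beats = 72 beats; 2 beats/chord → 36 chords.
D: 5 bars × 4 beats = 20 beats; 1 beat/chord → 20 chords.
E: 18 bars × 4 beats = 72 beats; 1.5 beats/chord → 48 chords.
Total: 7 + 56 + 36 + 20 + 48 = 167.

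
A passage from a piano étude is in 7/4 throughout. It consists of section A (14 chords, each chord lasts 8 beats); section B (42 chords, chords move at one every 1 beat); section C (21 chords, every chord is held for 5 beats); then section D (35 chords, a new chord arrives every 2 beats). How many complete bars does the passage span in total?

A: 14 × 8 = 112 beats = 16 bars.
B: 42 × 1 = 42 beats = 6 bars.
C: 21 × 5 = 105 beats = 15 bars.
D: 35 × 2 = 70 beats = 10 bars.
Total: 16 + 6 + 15 + 10 = 47 bars.

47 bars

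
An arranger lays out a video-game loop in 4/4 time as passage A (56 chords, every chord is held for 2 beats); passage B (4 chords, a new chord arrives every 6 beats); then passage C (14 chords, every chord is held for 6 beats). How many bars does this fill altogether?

A: 56 × 2 = 112 beats = 28 bars.
B: 4 × 6 = 24 beats = 6 bars.
C: 14 × 6 = 84 beats = 21 bars.
Total: 28 + 6 + 21 = 55 bars.

55 bars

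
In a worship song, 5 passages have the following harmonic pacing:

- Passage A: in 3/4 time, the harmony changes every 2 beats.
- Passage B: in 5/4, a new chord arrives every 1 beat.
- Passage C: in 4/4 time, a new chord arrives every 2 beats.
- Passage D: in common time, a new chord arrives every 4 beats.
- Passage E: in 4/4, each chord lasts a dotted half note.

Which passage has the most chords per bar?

Passage B

A: 3/2 = 1.5 chords/bar.
B: 5/1 = 5 chords/bar.
C: 4/2 = 2 chords/bar.
D: 4/4 = 1 chord/bar.
E: 4/3 = 4/3 chords/bar.
Fastest is B at 5 chords/bar.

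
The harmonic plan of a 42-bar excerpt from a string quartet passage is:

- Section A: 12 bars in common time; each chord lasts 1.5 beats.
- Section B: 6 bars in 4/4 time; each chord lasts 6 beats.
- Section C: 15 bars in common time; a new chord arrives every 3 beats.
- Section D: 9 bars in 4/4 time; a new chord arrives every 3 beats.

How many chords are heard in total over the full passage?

68 chords

A: 12·4 = 48 beats, 48/1.5 = 32 chords.
B: 6·4 = 24 beats, 24/6 = 4 chords.
C: 15·4 = 60 beats, 60/3 = 20 chords.
D: 9·4 = 36 beats, 36/3 = 12 chords.
Total: 32 + 4 + 20 + 12 = 68.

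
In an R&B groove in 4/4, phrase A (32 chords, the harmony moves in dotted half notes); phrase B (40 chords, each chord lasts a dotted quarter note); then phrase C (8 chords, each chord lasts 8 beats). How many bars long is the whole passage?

A: 32 × 3 = 96 beats = 24 bars.
B: 40 × 1.5 = 60 beats = 15 bars.
C: 8 × 8 = 64 beats = 16 bars.
Total: 24 + 15 + 16 = 55 bars.

55 bars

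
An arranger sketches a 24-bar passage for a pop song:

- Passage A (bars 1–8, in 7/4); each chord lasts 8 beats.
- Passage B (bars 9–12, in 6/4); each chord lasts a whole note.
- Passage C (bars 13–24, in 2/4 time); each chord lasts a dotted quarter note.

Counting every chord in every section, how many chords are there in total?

A: 8·7 = 56 beats, 56/8 = 7 chords.
B: 4·6 = 24 beats, 24/4 = 6 chords.
C: 12·2 = 24 beats, 24/1.5 = 16 chords.
Total: 7 + 6 + 16 = 29.

29 chords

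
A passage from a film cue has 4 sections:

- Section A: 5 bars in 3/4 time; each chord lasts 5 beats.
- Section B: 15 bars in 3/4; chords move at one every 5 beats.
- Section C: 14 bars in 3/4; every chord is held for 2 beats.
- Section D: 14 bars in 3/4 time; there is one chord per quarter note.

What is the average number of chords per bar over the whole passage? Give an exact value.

A: 5 × 3 = 15 beats ÷ 5 = 3 chords.
B: 15 × 3 = 45 beats ÷ 5 = 9 chords.
C: 14 × 3 = 42 beats ÷ 2 = 21 chords.
D: 14 × 3 = 42 beats ÷ 1 = 42 chords.
Overall: 75 chords over 48 bars → 75/48 = 25/16 chords per bar.

25/16 chords per bar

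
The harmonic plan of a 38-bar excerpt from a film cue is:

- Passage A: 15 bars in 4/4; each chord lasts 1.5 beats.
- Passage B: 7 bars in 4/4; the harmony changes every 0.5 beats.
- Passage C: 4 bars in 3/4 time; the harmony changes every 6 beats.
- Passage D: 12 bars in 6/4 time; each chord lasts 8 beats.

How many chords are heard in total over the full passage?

107 chords

A: 15·4 = 60 beats, 60/1.5 = 40 chords.
B: 7·4 = 28 beats, 28/0.5 = 56 chords.
C: 4·3 = 12 beats, 12/6 = 2 chords.
D: 12·6 = 72 beats, 72/8 = 9 chords.
Total: 40 + 56 + 2 + 9 = 107.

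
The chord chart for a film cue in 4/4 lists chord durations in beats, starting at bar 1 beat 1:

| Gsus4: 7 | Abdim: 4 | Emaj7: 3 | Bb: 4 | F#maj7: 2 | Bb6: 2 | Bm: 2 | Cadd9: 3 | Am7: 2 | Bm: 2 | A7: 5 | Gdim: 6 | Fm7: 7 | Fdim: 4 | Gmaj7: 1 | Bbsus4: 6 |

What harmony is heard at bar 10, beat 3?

Beat 3 of bar 10 is beat (10−1)×4 + 3 = 39 overall.
Running totals: Gsus4 ends at 7, Abdim ends at 11, Emaj7 ends at 14, Bb ends at 18, F#maj7 ends at 20, Bb6 ends at 22, Bm ends at 24, Cadd9 ends at 27, Am7 ends at 29, Bm ends at 31, A7 ends at 36, Gdim ends at 42.
Beat 39 falls within Gdim.

Gdim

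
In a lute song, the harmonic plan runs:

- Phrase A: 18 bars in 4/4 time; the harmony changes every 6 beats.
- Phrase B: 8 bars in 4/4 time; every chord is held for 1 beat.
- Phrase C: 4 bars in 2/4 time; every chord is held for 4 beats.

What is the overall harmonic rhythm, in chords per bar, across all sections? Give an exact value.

A: 18 × 4 = 72 beats ÷ 6 = 12 chords.
B: 8 × 4 = 32 beats ÷ 1 = 32 chords.
C: 4 × 2 = 8 beats ÷ 4 = 2 chords.
Overall: 46 chords over 30 bars → 46/30 = 23/15 chords per bar.

23/15 chords per bar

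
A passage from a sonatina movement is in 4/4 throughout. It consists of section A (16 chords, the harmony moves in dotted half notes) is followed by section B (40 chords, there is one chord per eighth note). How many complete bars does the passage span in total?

17 bars

A: 16 × 3 = 48 beats = 12 bars.
B: 40 × 0.5 = 20 beats = 5 bars.
Total: 12 + 5 = 17 bars.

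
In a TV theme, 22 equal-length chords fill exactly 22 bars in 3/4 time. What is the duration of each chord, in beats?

3 beats

22 bars × 3 beats/bar = 66 beats total.
66 beats ÷ 22 chords = 3 beats per chord.
(That is a dotted half note.)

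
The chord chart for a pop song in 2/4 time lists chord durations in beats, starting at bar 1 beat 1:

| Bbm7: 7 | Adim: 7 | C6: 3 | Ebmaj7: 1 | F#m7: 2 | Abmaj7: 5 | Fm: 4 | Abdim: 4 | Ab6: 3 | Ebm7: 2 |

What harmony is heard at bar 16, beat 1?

Beat 1 of bar 16 is beat (16−1)×2 + 1 = 31 overall.
Running totals: Bbm7 ends at 7, Adim ends at 14, C6 ends at 17, Ebmaj7 ends at 18, F#m7 ends at 20, Abmaj7 ends at 25, Fm ends at 29, Abdim ends at 33.
Beat 31 falls within Abdim.

Abdim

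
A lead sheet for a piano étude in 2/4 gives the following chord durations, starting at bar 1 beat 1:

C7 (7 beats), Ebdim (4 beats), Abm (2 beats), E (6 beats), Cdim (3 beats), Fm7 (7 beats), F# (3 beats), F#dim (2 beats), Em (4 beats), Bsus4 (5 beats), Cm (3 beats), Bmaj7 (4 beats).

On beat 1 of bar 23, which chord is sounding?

Cm

Beat 1 of bar 23 is beat (23−1)×2 + 1 = 45 overall.
Running totals: C7 ends at 7, Ebdim ends at 11, Abm ends at 13, E ends at 19, Cdim ends at 22, Fm7 ends at 29, F# ends at 32, F#dim ends at 34, Em ends at 38, Bsus4 ends at 43, Cm ends at 46.
Beat 45 falls within Cm.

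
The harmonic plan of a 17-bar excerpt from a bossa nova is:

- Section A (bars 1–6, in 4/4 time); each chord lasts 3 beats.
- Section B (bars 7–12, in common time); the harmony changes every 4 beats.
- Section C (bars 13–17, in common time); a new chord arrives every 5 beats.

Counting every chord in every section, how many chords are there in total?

18 chords

A: 6·4 = 24 beats, 24/3 = 8 chords.
B: 6·4 = 24 beats, 24/4 = 6 chords.
C: 5·4 = 20 beats, 20/5 = 4 chords.
Total: 8 + 6 + 4 = 18.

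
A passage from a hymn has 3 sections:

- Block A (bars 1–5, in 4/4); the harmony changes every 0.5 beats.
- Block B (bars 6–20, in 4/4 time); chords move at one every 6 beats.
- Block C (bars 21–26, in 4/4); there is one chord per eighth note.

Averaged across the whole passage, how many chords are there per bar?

49/13 chords per bar

A: 5 × 4 = 20 beats ÷ 0.5 = 40 chords.
B: 15 × 4 = 60 beats ÷ 6 = 10 chords.
C: 6 × 4 = 24 beats ÷ 0.5 = 48 chords.
Overall: 98 chords over 26 bars → 98/26 = 49/13 chords per bar.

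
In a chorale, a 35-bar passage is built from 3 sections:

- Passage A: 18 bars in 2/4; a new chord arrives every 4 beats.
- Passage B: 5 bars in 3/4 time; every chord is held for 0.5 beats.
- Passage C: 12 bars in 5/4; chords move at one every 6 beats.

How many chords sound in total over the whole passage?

A: 18 bars × 2 beats = 36 beats; 4 beats/chord → 9 chords.
B: 5 bars × 3 beats = 15 beats; 0.5 beats/chord → 30 chords.
C: 12 bars × 5 beats = 60 beats; 6 beats/chord → 10 chords.
Total: 9 + 30 + 10 = 49.

49 chords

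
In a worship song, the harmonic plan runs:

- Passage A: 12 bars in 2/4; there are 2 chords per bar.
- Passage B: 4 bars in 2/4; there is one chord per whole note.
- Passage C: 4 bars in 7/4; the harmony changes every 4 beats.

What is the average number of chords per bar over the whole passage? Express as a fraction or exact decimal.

A: 12 bars of 2 beats is 24 beats; at 1 beat each that's 24 chords.
B: 4 bars of 2 beats is 8 beats; at 4 beats each that's 2 chords.
C: 4 bars of 7 beats is 28 beats; at 4 beats each that's 7 chords.
Overall: 33 chords over 20 bars → 33/20 = 1.65 chords per bar.

1.65 chords per bar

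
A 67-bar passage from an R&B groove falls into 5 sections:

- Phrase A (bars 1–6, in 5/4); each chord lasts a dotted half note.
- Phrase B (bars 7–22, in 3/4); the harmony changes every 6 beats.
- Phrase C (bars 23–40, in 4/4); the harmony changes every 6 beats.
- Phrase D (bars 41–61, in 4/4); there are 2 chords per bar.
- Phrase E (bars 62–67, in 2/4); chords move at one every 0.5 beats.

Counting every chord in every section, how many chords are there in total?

A: 6 bars × 5 beats = 30 beats; 3 beats/chord → 10 chords.
B: 16 bars × 3 beats = 48 beats; 6 beats/chord → 8 chords.
C: 18 bars × 4 beats = 72 beats; 6 beats/chord → 12 chords.
D: 21 bars × 4 beats = 84 beats; 2 beats/chord → 42 chords.
E: 6 bars × 2 beats = 12 beats; 0.5 beats/chord → 24 chords.
Total: 10 + 8 + 12 + 42 + 24 = 96.

96 chords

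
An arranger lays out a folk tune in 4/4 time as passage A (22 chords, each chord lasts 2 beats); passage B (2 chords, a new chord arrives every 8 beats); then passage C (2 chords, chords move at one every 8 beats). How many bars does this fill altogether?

19 bars

A: 22 × 2 = 44 beats = 11 bars.
B: 2 × 8 = 16 beats = 4 bars.
C: 2 × 8 = 16 beats = 4 bars.
Total: 11 + 4 + 4 = 19 bars.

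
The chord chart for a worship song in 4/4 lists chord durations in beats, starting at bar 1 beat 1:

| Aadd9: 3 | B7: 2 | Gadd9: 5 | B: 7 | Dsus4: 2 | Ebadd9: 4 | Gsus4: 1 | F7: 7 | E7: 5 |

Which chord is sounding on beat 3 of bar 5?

Dsus4

Beat 3 of bar 5 is beat (5−1)×4 + 3 = 19 overall.
Running totals: Aadd9 ends at 3, B7 ends at 5, Gadd9 ends at 10, B ends at 17, Dsus4 ends at 19.
Beat 19 falls within Dsus4.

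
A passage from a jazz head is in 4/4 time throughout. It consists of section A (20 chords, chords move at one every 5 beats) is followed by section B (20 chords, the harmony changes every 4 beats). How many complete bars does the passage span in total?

A: 20 × 5 = 100 beats = 25 bars.
B: 20 × 4 = 80 beats = 20 bars.
Total: 25 + 20 = 45 bars.

45 bars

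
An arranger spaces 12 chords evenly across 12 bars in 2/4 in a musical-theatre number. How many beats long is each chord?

2 beats

12 bars × 2 beats/bar = 24 beats total.
24 beats ÷ 12 chords = 2 beats per chord.
(That is a half note.)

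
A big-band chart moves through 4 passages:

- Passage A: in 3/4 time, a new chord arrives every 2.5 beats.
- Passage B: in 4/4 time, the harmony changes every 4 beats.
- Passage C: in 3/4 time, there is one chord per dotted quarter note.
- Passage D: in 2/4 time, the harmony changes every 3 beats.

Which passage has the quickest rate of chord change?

Passage C

A: 3/2.5 = 1.2 chords/bar.
B: 4/4 = 1 chord/bar.
C: 3/1.5 = 2 chords/bar.
D: 2/3 = 2/3 chords/bar.
Fastest is C at 2 chords/bar.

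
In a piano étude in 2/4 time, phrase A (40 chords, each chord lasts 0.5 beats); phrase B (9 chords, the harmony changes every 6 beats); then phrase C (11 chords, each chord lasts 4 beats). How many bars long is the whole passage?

A: 40 × 0.5 = 20 beats = 10 bars.
B: 9 × 6 = 54 beats = 27 bars.
C: 11 × 4 = 44 beats = 22 bars.
Total: 10 + 27 + 22 = 59 bars.

59 bars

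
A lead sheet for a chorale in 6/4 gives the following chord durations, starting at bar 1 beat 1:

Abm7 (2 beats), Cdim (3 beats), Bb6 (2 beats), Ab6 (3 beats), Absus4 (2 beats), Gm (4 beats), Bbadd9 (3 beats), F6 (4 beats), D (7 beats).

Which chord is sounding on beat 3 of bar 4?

Beat 3 of bar 4 is beat (4−1)×6 + 3 = 21 overall.
Running totals: Abm7 ends at 2, Cdim ends at 5, Bb6 ends at 7, Ab6 ends at 10, Absus4 ends at 12, Gm ends at 16, Bbadd9 ends at 19, F6 ends at 23.
Beat 21 falls within F6.

F6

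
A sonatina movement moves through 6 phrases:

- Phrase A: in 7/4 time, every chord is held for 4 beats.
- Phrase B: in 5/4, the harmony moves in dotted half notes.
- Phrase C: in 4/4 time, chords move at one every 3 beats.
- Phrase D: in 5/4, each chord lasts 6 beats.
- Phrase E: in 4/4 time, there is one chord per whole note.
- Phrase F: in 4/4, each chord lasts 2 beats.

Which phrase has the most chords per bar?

A: each chord is 4 beats in 7/4, so 1.75 per bar.
B: each chord is 3 beats in 5/4, so 5/3 per bar.
C: each chord is 3 beats in 4/4, so 4/3 per bar.
D: each chord is 6 beats in 5/4, so 5/6 per bar.
E: each chord is 4 beats in 4/4, so 1 per bar.
F: each chord is 2 beats in 4/4, so 2 per bar.
Fastest is F at 2 chords/bar.

Phrase F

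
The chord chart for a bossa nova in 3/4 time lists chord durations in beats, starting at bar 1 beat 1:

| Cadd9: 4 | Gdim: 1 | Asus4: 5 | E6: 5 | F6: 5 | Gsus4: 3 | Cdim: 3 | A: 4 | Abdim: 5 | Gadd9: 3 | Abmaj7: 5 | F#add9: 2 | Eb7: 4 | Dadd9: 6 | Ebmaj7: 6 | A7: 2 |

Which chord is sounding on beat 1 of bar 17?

Eb7

Beat 1 of bar 17 is beat (17−1)×3 + 1 = 49 overall.
Running totals: Cadd9 ends at 4, Gdim ends at 5, Asus4 ends at 10, E6 ends at 15, F6 ends at 20, Gsus4 ends at 23, Cdim ends at 26, A ends at 30, Abdim ends at 35, Gadd9 ends at 38, Abmaj7 ends at 43, F#add9 ends at 45, Eb7 ends at 49.
Beat 49 falls within Eb7.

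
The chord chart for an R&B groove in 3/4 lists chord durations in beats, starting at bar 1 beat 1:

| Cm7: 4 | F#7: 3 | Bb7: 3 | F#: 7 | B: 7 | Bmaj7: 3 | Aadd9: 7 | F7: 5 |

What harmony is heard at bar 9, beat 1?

Beat 1 of bar 9 is beat (9−1)×3 + 1 = 25 overall.
Running totals: Cm7 ends at 4, F#7 ends at 7, Bb7 ends at 10, F# ends at 17, B ends at 24, Bmaj7 ends at 27.
Beat 25 falls within Bmaj7.

Bmaj7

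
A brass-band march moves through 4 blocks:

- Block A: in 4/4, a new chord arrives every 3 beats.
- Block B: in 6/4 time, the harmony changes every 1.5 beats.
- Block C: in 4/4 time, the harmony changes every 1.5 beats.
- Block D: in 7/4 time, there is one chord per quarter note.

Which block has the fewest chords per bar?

A: 4 beats/bar ÷ 3 beats/chord = 4/3 chords/bar.
B: 6 beats/bar ÷ 1.5 beats/chord = 4 chords/bar.
C: 4 beats/bar ÷ 1.5 beats/chord = 8/3 chords/bar.
D: 7 beats/bar ÷ 1 beat/chord = 7 chords/bar.
Slowest is A at 4/3 chords/bar.

Block A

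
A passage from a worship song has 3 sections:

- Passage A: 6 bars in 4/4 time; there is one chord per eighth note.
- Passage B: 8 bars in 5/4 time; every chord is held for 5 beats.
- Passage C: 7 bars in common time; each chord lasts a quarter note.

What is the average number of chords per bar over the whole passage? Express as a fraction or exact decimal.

A: 6 × 4 = 24 beats ÷ 0.5 = 48 chords.
B: 8 × 5 = 40 beats ÷ 5 = 8 chords.
C: 7 × 4 = 28 beats ÷ 1 = 28 chords.
Overall: 84 chords over 21 bars → 84/21 = 4 chords per bar.

4 chords per bar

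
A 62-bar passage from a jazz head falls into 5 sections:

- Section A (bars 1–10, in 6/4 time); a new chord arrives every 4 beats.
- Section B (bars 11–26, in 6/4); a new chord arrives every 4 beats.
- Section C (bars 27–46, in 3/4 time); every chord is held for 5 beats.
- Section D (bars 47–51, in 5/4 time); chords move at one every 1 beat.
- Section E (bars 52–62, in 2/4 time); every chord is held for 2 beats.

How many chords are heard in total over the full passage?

87 chords

A: 10·6 = 60 beats, 60/4 = 15 chords.
B: 16·6 = 96 beats, 96/4 = 24 chords.
C: 20·3 = 60 beats, 60/5 = 12 chords.
D: 5·5 = 25 beats, 25/1 = 25 chords.
E: 11·2 = 22 beats, 22/2 = 11 chords.
Total: 15 + 24 + 12 + 25 + 11 = 87.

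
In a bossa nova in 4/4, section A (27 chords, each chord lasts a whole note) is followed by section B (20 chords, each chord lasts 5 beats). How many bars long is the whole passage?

A: 27 × 4 = 108 beats = 27 bars.
B: 20 × 5 = 100 beats = 25 bars.
Total: 27 + 25 = 52 bars.

52 bars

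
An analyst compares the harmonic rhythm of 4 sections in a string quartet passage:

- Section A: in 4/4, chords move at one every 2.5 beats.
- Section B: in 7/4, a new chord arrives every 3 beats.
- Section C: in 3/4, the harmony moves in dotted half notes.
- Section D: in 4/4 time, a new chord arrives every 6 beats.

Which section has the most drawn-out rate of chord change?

Section D

A: 4/2.5 = 1.6 chords/bar.
B: 7/3 = 7/3 chords/bar.
C: 3/3 = 1 chord/bar.
D: 4/6 = 2/3 chords/bar.
Slowest is D at 2/3 chords/bar.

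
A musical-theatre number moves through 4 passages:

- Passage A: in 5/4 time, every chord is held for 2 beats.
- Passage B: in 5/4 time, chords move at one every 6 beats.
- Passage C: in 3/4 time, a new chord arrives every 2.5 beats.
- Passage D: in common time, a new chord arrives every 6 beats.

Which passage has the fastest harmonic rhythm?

A: each chord is 2 beats in 5/4, so 2.5 per bar.
B: each chord is 6 beats in 5/4, so 5/6 per bar.
C: each chord is 2.5 beats in 3/4, so 1.2 per bar.
D: each chord is 6 beats in 4/4, so 2/3 per bar.
Fastest is A at 2.5 chords/bar.

Passage A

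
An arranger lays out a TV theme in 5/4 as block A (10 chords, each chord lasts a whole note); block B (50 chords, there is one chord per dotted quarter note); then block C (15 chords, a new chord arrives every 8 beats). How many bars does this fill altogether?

47 bars

A: 10 × 4 = 40 beats = 8 bars.
B: 50 × 1.5 = 75 beats = 15 bars.
C: 15 × 8 = 120 beats = 24 bars.
Total: 8 + 15 + 24 = 47 bars.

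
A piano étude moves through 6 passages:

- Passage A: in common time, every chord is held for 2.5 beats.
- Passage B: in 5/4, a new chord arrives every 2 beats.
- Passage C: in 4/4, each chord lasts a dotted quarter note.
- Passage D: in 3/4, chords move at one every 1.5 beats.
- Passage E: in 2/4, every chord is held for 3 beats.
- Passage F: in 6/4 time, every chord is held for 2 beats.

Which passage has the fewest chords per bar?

A: each chord is 2.5 beats in 4/4, so 1.6 per bar.
B: each chord is 2 beats in 5/4, so 2.5 per bar.
C: each chord is 1.5 beats in 4/4, so 8/3 per bar.
D: each chord is 1.5 beats in 3/4, so 2 per bar.
E: each chord is 3 beats in 2/4, so 2/3 per bar.
F: each chord is 2 beats in 6/4, so 3 per bar.
Slowest is E at 2/3 chords/bar.

Passage E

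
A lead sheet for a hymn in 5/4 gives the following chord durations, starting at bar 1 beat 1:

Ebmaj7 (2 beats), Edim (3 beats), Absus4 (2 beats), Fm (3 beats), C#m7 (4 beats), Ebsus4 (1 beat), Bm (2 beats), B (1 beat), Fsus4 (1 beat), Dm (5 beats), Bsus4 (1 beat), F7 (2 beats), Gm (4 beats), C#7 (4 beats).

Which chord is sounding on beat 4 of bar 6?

Beat 4 of bar 6 is beat (6−1)×5 + 4 = 29 overall.
Running totals: Ebmaj7 ends at 2, Edim ends at 5, Absus4 ends at 7, Fm ends at 10, C#m7 ends at 14, Ebsus4 ends at 15, Bm ends at 17, B ends at 18, Fsus4 ends at 19, Dm ends at 24, Bsus4 ends at 25, F7 ends at 27, Gm ends at 31.
Beat 29 falls within Gm.

Gm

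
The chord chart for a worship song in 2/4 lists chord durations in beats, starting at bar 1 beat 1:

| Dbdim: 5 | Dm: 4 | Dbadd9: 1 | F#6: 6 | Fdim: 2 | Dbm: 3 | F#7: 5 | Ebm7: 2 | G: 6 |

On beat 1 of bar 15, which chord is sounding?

Beat 1 of bar 15 is beat (15−1)×2 + 1 = 29 overall.
Running totals: Dbdim ends at 5, Dm ends at 9, Dbadd9 ends at 10, F#6 ends at 16, Fdim ends at 18, Dbm ends at 21, F#7 ends at 26, Ebm7 ends at 28, G ends at 34.
Beat 29 falls within G.

G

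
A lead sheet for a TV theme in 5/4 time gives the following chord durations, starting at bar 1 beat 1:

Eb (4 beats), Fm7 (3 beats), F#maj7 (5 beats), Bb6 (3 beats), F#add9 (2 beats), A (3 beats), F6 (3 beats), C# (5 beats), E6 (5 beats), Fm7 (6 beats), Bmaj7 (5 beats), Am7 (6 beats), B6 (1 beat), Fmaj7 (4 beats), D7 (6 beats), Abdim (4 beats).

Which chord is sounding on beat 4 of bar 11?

Fmaj7

Beat 4 of bar 11 is beat (11−1)×5 + 4 = 54 overall.
Running totals: Eb ends at 4, Fm7 ends at 7, F#maj7 ends at 12, Bb6 ends at 15, F#add9 ends at 17, A ends at 20, F6 ends at 23, C# ends at 28, E6 ends at 33, Fm7 ends at 39, Bmaj7 ends at 44, Am7 ends at 50, B6 ends at 51, Fmaj7 ends at 55.
Beat 54 falls within Fmaj7.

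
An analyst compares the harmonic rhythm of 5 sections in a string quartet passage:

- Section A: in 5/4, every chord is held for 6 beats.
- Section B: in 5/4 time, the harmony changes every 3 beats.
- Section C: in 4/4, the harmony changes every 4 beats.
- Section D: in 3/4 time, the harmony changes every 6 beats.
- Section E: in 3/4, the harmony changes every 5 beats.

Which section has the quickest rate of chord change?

A: 5 beats/bar ÷ 6 beats/chord = 5/6 chords/bar.
B: 5 beats/bar ÷ 3 beats/chord = 5/3 chords/bar.
C: 4 beats/bar ÷ 4 beats/chord = 1 chord/bar.
D: 3 beats/bar ÷ 6 beats/chord = 0.5 chords/bar.
E: 3 beats/bar ÷ 5 beats/chord = 0.6 chords/bar.
Fastest is B at 5/3 chords/bar.

Section B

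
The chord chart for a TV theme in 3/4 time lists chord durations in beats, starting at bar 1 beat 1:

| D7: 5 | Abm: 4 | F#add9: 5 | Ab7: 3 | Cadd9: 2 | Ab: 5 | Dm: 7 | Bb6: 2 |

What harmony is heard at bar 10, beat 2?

Beat 2 of bar 10 is beat (10−1)×3 + 2 = 29 overall.
Running totals: D7 ends at 5, Abm ends at 9, F#add9 ends at 14, Ab7 ends at 17, Cadd9 ends at 19, Ab ends at 24, Dm ends at 31.
Beat 29 falls within Dm.

Dm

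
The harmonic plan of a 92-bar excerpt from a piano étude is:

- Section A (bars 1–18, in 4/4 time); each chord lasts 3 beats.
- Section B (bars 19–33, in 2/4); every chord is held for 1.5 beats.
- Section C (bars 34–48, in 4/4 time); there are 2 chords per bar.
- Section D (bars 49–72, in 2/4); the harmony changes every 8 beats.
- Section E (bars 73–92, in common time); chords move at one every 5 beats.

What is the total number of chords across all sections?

96 chords

A: 18·4 = 72 beats, 72/3 = 24 chords.
B: 15·2 = 30 beats, 30/1.5 = 20 chords.
C: 15·4 = 60 beats, 60/2 = 30 chords.
D: 24·2 = 48 beats, 48/8 = 6 chords.
E: 20·4 = 80 beats, 80/5 = 16 chords.
Total: 24 + 20 + 30 + 6 + 16 = 96.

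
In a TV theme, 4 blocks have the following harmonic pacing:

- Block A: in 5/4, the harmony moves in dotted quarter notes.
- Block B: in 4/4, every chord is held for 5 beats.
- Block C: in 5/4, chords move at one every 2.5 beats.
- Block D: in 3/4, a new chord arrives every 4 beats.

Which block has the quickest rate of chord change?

A: 5/1.5 = 10/3 chords/bar.
B: 4/5 = 0.8 chords/bar.
C: 5/2.5 = 2 chords/bar.
D: 3/4 = 0.75 chords/bar.
Fastest is A at 10/3 chords/bar.

Block A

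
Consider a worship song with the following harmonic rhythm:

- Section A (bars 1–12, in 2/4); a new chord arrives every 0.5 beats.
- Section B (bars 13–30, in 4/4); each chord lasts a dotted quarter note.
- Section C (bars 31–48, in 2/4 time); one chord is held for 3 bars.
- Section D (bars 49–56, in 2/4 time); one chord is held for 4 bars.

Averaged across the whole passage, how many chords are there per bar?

A: 12 bars of 2 beats is 24 beats; at 0.5 beats each that's 48 chords.
B: 18 bars of 4 beats is 72 beats; at 1.5 beats each that's 48 chords.
C: 18 bars of 2 beats is 36 beats; at 6 beats each that's 6 chords.
D: 8 bars of 2 beats is 16 beats; at 8 beats each that's 2 chords.
Overall: 104 chords over 56 bars → 104/56 = 13/7 chords per bar.

13/7 chords per bar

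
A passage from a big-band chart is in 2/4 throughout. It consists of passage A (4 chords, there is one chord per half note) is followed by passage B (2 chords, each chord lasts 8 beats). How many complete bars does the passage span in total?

A: 4 × 2 = 8 beats = 4 bars.
B: 2 × 8 = 16 beats = 8 bars.
Total: 4 + 8 = 12 bars.

12 bars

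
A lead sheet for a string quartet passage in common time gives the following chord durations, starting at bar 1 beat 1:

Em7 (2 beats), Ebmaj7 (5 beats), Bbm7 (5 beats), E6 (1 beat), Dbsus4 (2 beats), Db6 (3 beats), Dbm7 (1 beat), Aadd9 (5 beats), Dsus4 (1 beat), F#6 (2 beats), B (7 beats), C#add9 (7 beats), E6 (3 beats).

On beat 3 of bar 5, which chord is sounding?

Beat 3 of bar 5 is beat (5−1)×4 + 3 = 19 overall.
Running totals: Em7 ends at 2, Ebmaj7 ends at 7, Bbm7 ends at 12, E6 ends at 13, Dbsus4 ends at 15, Db6 ends at 18, Dbm7 ends at 19.
Beat 19 falls within Dbm7.

Dbm7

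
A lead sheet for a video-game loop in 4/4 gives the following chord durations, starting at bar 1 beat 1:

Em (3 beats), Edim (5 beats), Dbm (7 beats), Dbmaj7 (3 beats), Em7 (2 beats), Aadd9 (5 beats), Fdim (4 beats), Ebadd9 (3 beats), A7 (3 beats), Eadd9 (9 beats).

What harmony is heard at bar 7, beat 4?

Beat 4 of bar 7 is beat (7−1)×4 + 4 = 28 overall.
Running totals: Em ends at 3, Edim ends at 8, Dbm ends at 15, Dbmaj7 ends at 18, Em7 ends at 20, Aadd9 ends at 25, Fdim ends at 29.
Beat 28 falls within Fdim.

Fdim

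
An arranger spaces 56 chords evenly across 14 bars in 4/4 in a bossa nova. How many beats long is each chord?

14 bars × 4 beats/bar = 56 beats total.
56 beats ÷ 56 chords = 1 beats per chord.
(That is a quarter note.)

1 beat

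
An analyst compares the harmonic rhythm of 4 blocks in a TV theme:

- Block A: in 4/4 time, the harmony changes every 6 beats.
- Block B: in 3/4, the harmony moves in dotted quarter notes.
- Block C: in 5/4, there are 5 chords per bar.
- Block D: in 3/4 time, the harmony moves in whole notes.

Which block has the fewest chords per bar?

A: each chord is 6 beats in 4/4, so 2/3 per bar.
B: each chord is 1.5 beats in 3/4, so 2 per bar.
C: each chord is 1 beat in 5/4, so 5 per bar.
D: each chord is 4 beats in 3/4, so 0.75 per bar.
Slowest is A at 2/3 chords/bar.

Block A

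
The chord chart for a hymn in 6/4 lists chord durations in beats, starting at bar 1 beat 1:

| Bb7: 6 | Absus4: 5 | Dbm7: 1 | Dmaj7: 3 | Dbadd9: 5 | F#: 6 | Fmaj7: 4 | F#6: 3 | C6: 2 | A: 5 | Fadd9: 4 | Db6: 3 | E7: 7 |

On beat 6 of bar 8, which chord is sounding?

E7

Beat 6 of bar 8 is beat (8−1)×6 + 6 = 48 overall.
Running totals: Bb7 ends at 6, Absus4 ends at 11, Dbm7 ends at 12, Dmaj7 ends at 15, Dbadd9 ends at 20, F# ends at 26, Fmaj7 ends at 30, F#6 ends at 33, C6 ends at 35, A ends at 40, Fadd9 ends at 44, Db6 ends at 47, E7 ends at 54.
Beat 48 falls within E7.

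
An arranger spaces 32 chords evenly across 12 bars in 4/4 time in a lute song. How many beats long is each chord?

1.5 beats

12 bars × 4 beats/bar = 48 beats total.
48 beats ÷ 32 chords = 1.5 beats per chord.
(That is a dotted quarter note.)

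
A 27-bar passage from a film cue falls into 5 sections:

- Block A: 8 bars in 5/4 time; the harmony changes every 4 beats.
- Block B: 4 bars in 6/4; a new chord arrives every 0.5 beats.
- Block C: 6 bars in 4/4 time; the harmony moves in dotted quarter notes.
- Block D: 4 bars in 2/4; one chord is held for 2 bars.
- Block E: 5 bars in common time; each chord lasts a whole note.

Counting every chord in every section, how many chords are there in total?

A has 40 beats and chords last 4 each, so 10 chords.
B has 24 beats and chords last 0.5 each, so 48 chords.
C has 24 beats and chords last 1.5 each, so 16 chords.
D has 8 beats and chords last 4 each, so 2 chords.
E has 20 beats and chords last 4 each, so 5 chords.
Total: 10 + 48 + 16 + 2 + 5 = 81.

81 chords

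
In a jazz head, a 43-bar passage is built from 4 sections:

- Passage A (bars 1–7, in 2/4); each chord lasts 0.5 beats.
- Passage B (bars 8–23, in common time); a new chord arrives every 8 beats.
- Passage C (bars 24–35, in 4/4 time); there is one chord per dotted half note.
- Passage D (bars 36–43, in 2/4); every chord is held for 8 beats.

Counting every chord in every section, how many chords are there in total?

54 chords

A: 7 bars × 2 beats = 14 beats; 0.5 beats/chord → 28 chords.
B: 16 bars × 4 beats = 64 beats; 8 beats/chord → 8 chords.
C: 12 bars × 4 beats = 48 beats; 3 beats/chord → 16 chords.
D: 8 bars × 2 beats = 16 beats; 8 beats/chord → 2 chords.
Total: 28 + 8 + 16 + 2 = 54.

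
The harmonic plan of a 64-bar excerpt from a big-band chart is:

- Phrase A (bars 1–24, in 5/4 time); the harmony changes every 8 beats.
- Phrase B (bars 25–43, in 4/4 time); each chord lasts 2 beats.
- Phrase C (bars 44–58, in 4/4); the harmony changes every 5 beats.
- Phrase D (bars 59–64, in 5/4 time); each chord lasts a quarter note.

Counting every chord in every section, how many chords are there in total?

95 chords

A has 120 beats and chords last 8 each, so 15 chords.
B has 76 beats and chords last 2 each, so 38 chords.
C has 60 beats and chords last 5 each, so 12 chords.
D has 30 beats and chords last 1 each, so 30 chords.
Total: 15 + 38 + 12 + 30 = 95.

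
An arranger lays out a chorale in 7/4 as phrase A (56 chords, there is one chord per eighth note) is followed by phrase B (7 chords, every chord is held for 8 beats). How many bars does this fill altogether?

A: 56 × 0.5 = 28 beats = 4 bars.
B: 7 × 8 = 56 beats = 8 bars.
Total: 4 + 8 = 12 bars.

12 bars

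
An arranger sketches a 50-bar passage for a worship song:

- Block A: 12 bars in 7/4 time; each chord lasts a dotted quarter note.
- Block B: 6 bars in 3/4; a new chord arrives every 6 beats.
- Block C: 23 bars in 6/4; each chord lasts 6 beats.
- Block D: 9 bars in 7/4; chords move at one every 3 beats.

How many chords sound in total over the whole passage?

A: 12 bars × 7 beats = 84 beats; 1.5 beats/chord → 56 chords.
B: 6 bars × 3 beats = 18 beats; 6 beats/chord → 3 chords.
C: 23 bars × 6 beats = 138 beats; 6 beats/chord → 23 chords.
D: 9 bars × 7 beats = 63 beats; 3 beats/chord → 21 chords.
Total: 56 + 3 + 23 + 21 = 103.

103 chords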